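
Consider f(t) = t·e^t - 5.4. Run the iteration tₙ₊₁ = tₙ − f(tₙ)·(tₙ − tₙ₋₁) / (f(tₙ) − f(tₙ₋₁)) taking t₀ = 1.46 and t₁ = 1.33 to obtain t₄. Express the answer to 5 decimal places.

1.37092

f(1.46) = 0.8867009, f(1.33) = -0.3712123
t₂ = 1.3300000 − (-0.3712123)·(1.3300000 − 1.4600000) / (-0.3712123 − 0.8867009) = 1.3300000 − (0.0482576)/(-1.2579132) = 1.3683632
f(1.3683632) = -0.0238177
t₃ = 1.3683632 − (-0.0238177)·(1.3683632 − 1.3300000) / (-0.0238177 − (-0.3712123)) = 1.3683632 − (-0.0009137)/(0.3473946) = 1.3709934
f(1.3709934) = 0.0007026
t₄ = 1.3709934 − 0.0007026·(1.3709934 − 1.3683632) / (0.0007026 − (-0.0238177)) = 1.3709934 − (0.0000018)/(0.0245203) = 1.3709181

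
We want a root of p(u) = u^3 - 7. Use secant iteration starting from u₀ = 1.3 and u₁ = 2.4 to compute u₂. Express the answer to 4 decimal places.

1.7544

p(1.3) = -4.803000, p(2.4) = 6.824000
u₂ = 2.400000 − 6.824000·(2.400000 − 1.300000) / (6.824000 − (-4.803000)) = 2.400000 − (7.506400)/(11.627000) = 1.754399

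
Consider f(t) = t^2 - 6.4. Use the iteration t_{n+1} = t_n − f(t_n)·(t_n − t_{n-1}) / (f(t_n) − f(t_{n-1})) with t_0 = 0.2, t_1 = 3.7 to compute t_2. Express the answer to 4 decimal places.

1.8308

f(0.2) = -6.360000, f(3.7) = 7.290000
t_2 = 3.700000 − 7.290000·(3.700000 − 0.200000) / (7.290000 − (-6.360000)) = 3.700000 − (25.515000)/(13.650000) = 1.830769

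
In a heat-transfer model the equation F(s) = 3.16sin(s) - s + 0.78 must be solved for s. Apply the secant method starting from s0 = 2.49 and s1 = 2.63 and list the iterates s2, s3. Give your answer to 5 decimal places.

F(2.49) = 0.2063931, F(2.63) = -0.3029695
s2 = 2.6300000 − (-0.3029695)·(2.6300000 − 2.4900000) / (-0.3029695 − 0.2063931) = 2.6300000 − (-0.0424157)/(-0.5093627) = 2.5467278
F(2.5467278) = 0.0041261
s3 = 2.5467278 − 0.0041261·(2.5467278 − 2.6300000) / (0.0041261 − (-0.3029695)) = 2.5467278 − (-0.0003436)/(0.3070956) = 2.5478467

2.54673, 2.54785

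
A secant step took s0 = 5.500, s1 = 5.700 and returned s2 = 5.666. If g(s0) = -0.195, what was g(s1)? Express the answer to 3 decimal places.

The secant line through (5.500, -0.195) and (5.700, g(s1)) crosses zero at s2 = 5.666.
So (5.500, -0.195), (5.700, g(s1)), (5.666, 0) are collinear:
g(s1) = -0.195 · (5.700 − 5.666) / (5.500 − 5.666) = -0.195 · (0.03400)/(-0.16600) = 0.03994

0.040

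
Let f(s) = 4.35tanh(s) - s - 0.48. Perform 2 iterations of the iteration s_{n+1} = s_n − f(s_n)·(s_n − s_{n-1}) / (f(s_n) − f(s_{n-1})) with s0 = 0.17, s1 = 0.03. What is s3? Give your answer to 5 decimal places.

0.14459

f(0.17) = 0.0824575, f(0.03) = -0.3795391
s2 = 0.0300000 − (-0.3795391)·(0.0300000 − 0.1700000) / (-0.3795391 − 0.0824575) = 0.0300000 − (0.0531355)/(-0.4619967) = 0.1450127
f(0.1450127) = 0.0014077
s3 = 0.1450127 − 0.0014077·(0.1450127 − 0.0300000) / (0.0014077 − (-0.3795391)) = 0.1450127 − (0.0001619)/(0.3809468) = 0.1445877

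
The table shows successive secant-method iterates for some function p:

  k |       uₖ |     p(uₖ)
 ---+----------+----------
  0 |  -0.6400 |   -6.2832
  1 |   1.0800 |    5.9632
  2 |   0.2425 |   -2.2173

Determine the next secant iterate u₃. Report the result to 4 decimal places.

u₃ = 0.2425 − (-2.2173)·(0.2425 − 1.0800) / (-2.2173 − 5.9632)
   = 0.2425 − (1.856989)/(-8.180500) = 0.469502

0.4695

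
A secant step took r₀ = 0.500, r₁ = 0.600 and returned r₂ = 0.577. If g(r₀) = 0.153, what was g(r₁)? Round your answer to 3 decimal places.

The secant line through (0.500, 0.153) and (0.600, g(r₁)) crosses zero at r₂ = 0.577.
So (0.500, 0.153), (0.600, g(r₁)), (0.577, 0) are collinear:
g(r₁) = 0.153 · (0.600 − 0.577) / (0.500 − 0.577) = 0.153 · (0.02300)/(-0.07700) = -0.04570

-0.046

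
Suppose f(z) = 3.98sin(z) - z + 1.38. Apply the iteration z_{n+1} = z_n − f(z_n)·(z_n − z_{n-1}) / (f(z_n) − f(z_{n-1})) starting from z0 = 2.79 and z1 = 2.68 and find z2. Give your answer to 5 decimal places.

f(2.79) = -0.0393140, f(2.68) = 0.4725911
z2 = 2.6800000 − 0.4725911·(2.6800000 − 2.7900000) / (0.4725911 − (-0.0393140)) = 2.6800000 − (-0.0519850)/(0.5119051) = 2.7815521

2.78155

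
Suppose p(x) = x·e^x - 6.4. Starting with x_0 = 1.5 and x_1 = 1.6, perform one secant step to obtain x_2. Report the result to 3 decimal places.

p(1.5) = 0.32253, p(1.6) = 1.52485
x_2 = 1.60000 − 1.52485·(1.60000 − 1.50000) / (1.52485 − 0.32253) = 1.60000 − (0.15249)/(1.20232) = 1.47317

1.473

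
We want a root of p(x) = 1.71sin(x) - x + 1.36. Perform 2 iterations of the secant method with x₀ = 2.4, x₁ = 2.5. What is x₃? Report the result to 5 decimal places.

2.45024

p(2.4) = 0.1150420, p(2.5) = -0.1166126
x₂ = 2.5000000 − (-0.1166126)·(2.5000000 − 2.4000000) / (-0.1166126 − 0.1150420) = 2.5000000 − (-0.0116613)/(-0.2316547) = 2.4496610
p(2.4496610) = 0.0013631
x₃ = 2.4496610 − 0.0013631·(2.4496610 − 2.5000000) / (0.0013631 − (-0.1166126)) = 2.4496610 − (-0.0000686)/(0.1179757) = 2.4502426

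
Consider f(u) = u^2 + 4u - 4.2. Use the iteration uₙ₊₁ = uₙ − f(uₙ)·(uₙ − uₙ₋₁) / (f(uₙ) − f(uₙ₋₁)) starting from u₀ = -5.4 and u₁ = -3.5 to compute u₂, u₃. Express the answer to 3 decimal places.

-4.714, -4.912

f(-5.4) = 3.36000, f(-3.5) = -5.95000
u₂ = -3.50000 − (-5.95000)·(-3.50000 − (-5.40000)) / (-5.95000 − 3.36000) = -3.50000 − (-11.30500)/(-9.31000) = -4.71429
f(-4.71429) = -0.83265
u₃ = -4.71429 − (-0.83265)·(-4.71429 − (-3.50000)) / (-0.83265 − (-5.95000)) = -4.71429 − (1.01108)/(5.11735) = -4.91186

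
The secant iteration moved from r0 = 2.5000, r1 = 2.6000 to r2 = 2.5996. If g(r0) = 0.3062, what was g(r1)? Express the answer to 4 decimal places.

-0.0012

The secant line through (2.5000, 0.3062) and (2.6000, g(r1)) crosses zero at r2 = 2.5996.
So (2.5000, 0.3062), (2.6000, g(r1)), (2.5996, 0) are collinear:
g(r1) = 0.3062 · (2.6000 − 2.5996) / (2.5000 − 2.5996) = 0.3062 · (0.000400)/(-0.099600) = -0.001230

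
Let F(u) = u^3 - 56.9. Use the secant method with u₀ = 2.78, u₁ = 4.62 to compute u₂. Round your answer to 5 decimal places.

3.62490

F(2.78) = -35.4150480, F(4.62) = 41.7111280
u₂ = 4.6200000 − 41.7111280·(4.6200000 − 2.7800000) / (41.7111280 − (-35.4150480)) = 4.6200000 − (76.7484755)/(77.1261760) = 3.6248972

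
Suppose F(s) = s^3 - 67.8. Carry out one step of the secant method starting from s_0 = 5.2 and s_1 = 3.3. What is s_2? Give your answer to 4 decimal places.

F(5.2) = 72.808000, F(3.3) = -31.863000
s_2 = 3.300000 − (-31.863000)·(3.300000 − 5.200000) / (-31.863000 − 72.808000) = 3.300000 − (60.539700)/(-104.671000) = 3.878381

3.8784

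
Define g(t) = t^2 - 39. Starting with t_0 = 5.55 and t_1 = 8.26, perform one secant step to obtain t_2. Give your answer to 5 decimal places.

g(5.55) = -8.1975000, g(8.26) = 29.2276000
t_2 = 8.2600000 − 29.2276000·(8.2600000 − 5.5500000) / (29.2276000 − (-8.1975000)) = 8.2600000 − (79.2067960)/(37.4251000) = 6.1435916

6.14359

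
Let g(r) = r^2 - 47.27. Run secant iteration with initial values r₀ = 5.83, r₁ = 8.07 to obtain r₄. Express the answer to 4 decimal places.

6.8754

g(5.83) = -13.281100, g(8.07) = 17.854900
r₂ = 8.070000 − 17.854900·(8.070000 − 5.830000) / (17.854900 − (-13.281100)) = 8.070000 − (39.994976)/(31.136000) = 6.785475
g(6.785475) = -1.227331
r₃ = 6.785475 − (-1.227331)·(6.785475 − 8.070000) / (-1.227331 − 17.854900) = 6.785475 − (1.576538)/(-19.082231) = 6.868093
g(6.868093) = -0.099299
r₄ = 6.868093 − (-0.099299)·(6.868093 − 6.785475) / (-0.099299 − (-1.227331)) = 6.868093 − (-0.008204)/(1.128032) = 6.875366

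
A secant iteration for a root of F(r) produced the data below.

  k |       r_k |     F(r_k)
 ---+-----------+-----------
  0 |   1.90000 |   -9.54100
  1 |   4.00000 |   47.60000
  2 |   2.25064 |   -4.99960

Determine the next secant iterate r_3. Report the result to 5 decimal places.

r_3 = 2.25064 − (-4.99960)·(2.25064 − 4.00000) / (-4.99960 − 47.60000)
   = 2.25064 − (8.7461003)/(-52.5996000) = 2.4169169

2.41692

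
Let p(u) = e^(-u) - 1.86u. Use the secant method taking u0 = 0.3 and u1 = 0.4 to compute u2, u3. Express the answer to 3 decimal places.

p(0.3) = 0.18282, p(0.4) = -0.07368
u2 = 0.40000 − (-0.07368)·(0.40000 − 0.30000) / (-0.07368 − 0.18282) = 0.40000 − (-0.00737)/(-0.25650) = 0.37127
p(0.37127) = -0.00072
u3 = 0.37127 − (-0.00072)·(0.37127 − 0.40000) / (-0.00072 − (-0.07368)) = 0.37127 − (0.00002)/(0.07296) = 0.37099

0.371, 0.371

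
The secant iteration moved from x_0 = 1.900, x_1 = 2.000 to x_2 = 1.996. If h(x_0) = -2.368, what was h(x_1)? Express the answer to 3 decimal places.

0.099

The secant line through (1.900, -2.368) and (2.000, h(x_1)) crosses zero at x_2 = 1.996.
So (1.900, -2.368), (2.000, h(x_1)), (1.996, 0) are collinear:
h(x_1) = -2.368 · (2.000 − 1.996) / (1.900 − 1.996) = -2.368 · (0.00400)/(-0.09600) = 0.09867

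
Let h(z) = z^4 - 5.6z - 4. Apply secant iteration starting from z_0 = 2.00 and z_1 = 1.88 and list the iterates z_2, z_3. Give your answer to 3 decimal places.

1.966, 1.969

h(2.00) = 0.80000, h(1.88) = -2.03602
z_2 = 1.88000 − (-2.03602)·(1.88000 − 2.00000) / (-2.03602 − 0.80000) = 1.88000 − (0.24432)/(-2.83602) = 1.96615
h(1.96615) = -0.06646
z_3 = 1.96615 − (-0.06646)·(1.96615 − 1.88000) / (-0.06646 − (-2.03602)) = 1.96615 − (-0.00573)/(1.96956) = 1.96906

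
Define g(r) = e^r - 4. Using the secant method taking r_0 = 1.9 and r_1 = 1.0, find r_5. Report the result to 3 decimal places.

g(1.9) = 2.68589, g(1.0) = -1.28172
r_2 = 1.00000 − (-1.28172)·(1.00000 − 1.90000) / (-1.28172 − 2.68589) = 1.00000 − (1.15355)/(-3.96761) = 1.29074
g(1.29074) = -0.36452
r_3 = 1.29074 − (-0.36452)·(1.29074 − 1.00000) / (-0.36452 − (-1.28172)) = 1.29074 − (-0.10598)/(0.91720) = 1.40629
g(1.40629) = 0.08079
r_4 = 1.40629 − 0.08079·(1.40629 − 1.29074) / (0.08079 − (-0.36452)) = 1.40629 − (0.00933)/(0.44531) = 1.38533
g(1.38533) = -0.00387
r_5 = 1.38533 − (-0.00387)·(1.38533 − 1.40629) / (-0.00387 − 0.08079) = 1.38533 − (0.00008)/(-0.08465) = 1.38628

1.386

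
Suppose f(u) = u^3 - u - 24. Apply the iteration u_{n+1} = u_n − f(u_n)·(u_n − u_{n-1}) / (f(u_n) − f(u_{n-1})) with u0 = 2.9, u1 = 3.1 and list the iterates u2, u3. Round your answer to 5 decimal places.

2.99654, 2.99988

f(2.9) = -2.5110000, f(3.1) = 2.6910000
u2 = 3.1000000 − 2.6910000·(3.1000000 − 2.9000000) / (2.6910000 − (-2.5110000)) = 3.1000000 − (0.5382000)/(5.2020000) = 2.9965398
f(2.9965398) = -0.0898577
u3 = 2.9965398 − (-0.0898577)·(2.9965398 − 3.1000000) / (-0.0898577 − 2.6910000) = 2.9965398 − (0.0092967)/(-2.7808577) = 2.9998829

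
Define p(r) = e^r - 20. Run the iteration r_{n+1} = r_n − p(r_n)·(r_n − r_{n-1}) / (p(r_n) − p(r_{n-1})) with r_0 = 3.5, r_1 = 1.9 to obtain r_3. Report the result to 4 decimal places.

3.1955

p(3.5) = 13.115452, p(1.9) = -13.314106
r_2 = 1.900000 − (-13.314106)·(1.900000 − 3.500000) / (-13.314106 − 13.115452) = 1.900000 − (21.302569)/(-26.429558) = 2.706013
p(2.706013) = -5.030526
r_3 = 2.706013 − (-5.030526)·(2.706013 − 1.900000) / (-5.030526 − (-13.314106)) = 2.706013 − (-4.054670)/(8.283580) = 3.195496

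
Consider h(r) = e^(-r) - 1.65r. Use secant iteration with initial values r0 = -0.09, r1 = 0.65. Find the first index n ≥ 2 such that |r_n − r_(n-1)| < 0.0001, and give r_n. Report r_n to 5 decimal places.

h(-0.09) = 1.2426743, h(0.65) = -0.5504542
r2 = 0.6500000 − (-0.5504542)·(0.7400000)/(-1.7931285) = 0.4228350;  |Δ| = 0.2271650
h(0.4228350) = -0.0424909
r3 = 0.4228350 − (-0.0424909)·(-0.2271650)/(0.5079633) = 0.4038327;  |Δ| = 0.0190023
h(0.4038327) = 0.0014319
r4 = 0.4038327 − 0.0014319·(-0.0190023)/(0.0439228) = 0.4044522;  |Δ| = 0.0006195
h(0.4044522) = -0.0000038
r5 = 0.4044522 − (-0.0000038)·(0.0006195)/(-0.0014357) = 0.4044505;  |Δ| = 0.0000016
|r5 − r4| = 0.0000016 < 0.0001

n = 5, r_n = 0.40445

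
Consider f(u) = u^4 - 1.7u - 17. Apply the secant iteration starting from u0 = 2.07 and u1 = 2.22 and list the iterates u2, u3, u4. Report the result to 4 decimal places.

f(2.07) = -2.158632, f(2.22) = 3.515127
u2 = 2.220000 − 3.515127·(2.220000 − 2.070000) / (3.515127 − (-2.158632)) = 2.220000 − (0.527269)/(5.673759) = 2.127069
f(2.127069) = -0.145624
u3 = 2.127069 − (-0.145624)·(2.127069 − 2.220000) / (-0.145624 − 3.515127) = 2.127069 − (0.013533)/(-3.660751) = 2.130766
f(2.130766) = -0.009229
u4 = 2.130766 − (-0.009229)·(2.130766 − 2.127069) / (-0.009229 − (-0.145624)) = 2.130766 − (-0.000034)/(0.136395) = 2.131016

2.1271, 2.1308, 2.1310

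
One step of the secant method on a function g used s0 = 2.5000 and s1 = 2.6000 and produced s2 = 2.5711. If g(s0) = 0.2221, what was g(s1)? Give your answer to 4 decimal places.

-0.0903

The secant line through (2.5000, 0.2221) and (2.6000, g(s1)) crosses zero at s2 = 2.5711.
So (2.5000, 0.2221), (2.6000, g(s1)), (2.5711, 0) are collinear:
g(s1) = 0.2221 · (2.6000 − 2.5711) / (2.5000 − 2.5711) = 0.2221 · (0.028900)/(-0.071100) = -0.090277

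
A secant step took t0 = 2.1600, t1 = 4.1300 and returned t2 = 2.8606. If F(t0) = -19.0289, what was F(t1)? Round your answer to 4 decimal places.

34.4780

The secant line through (2.1600, -19.0289) and (4.1300, F(t1)) crosses zero at t2 = 2.8606.
So (2.1600, -19.0289), (4.1300, F(t1)), (2.8606, 0) are collinear:
F(t1) = -19.0289 · (4.1300 − 2.8606) / (2.1600 − 2.8606) = -19.0289 · (1.269400)/(-0.700600) = 34.477998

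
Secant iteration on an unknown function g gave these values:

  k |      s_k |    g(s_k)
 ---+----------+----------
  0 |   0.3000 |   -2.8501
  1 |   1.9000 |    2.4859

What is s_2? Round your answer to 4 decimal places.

1.1546

s_2 = 1.9000 − 2.4859·(1.9000 − 0.3000) / (2.4859 − (-2.8501))
   = 1.9000 − (3.977440)/(5.336000) = 1.154603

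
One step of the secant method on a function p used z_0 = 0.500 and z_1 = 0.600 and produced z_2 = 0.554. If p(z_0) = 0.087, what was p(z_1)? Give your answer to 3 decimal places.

-0.074

The secant line through (0.500, 0.087) and (0.600, p(z_1)) crosses zero at z_2 = 0.554.
So (0.500, 0.087), (0.600, p(z_1)), (0.554, 0) are collinear:
p(z_1) = 0.087 · (0.600 − 0.554) / (0.500 − 0.554) = 0.087 · (0.04600)/(-0.05400) = -0.07411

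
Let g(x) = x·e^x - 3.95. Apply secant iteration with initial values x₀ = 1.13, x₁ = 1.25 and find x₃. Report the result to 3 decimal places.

g(1.13) = -0.45191, g(1.25) = 0.41293
x₂ = 1.25000 − 0.41293·(1.25000 − 1.13000) / (0.41293 − (-0.45191)) = 1.25000 − (0.04955)/(0.86484) = 1.19270
g(1.19270) = -0.01887
x₃ = 1.19270 − (-0.01887)·(1.19270 − 1.25000) / (-0.01887 − 0.41293) = 1.19270 − (0.00108)/(-0.43180) = 1.19521

1.195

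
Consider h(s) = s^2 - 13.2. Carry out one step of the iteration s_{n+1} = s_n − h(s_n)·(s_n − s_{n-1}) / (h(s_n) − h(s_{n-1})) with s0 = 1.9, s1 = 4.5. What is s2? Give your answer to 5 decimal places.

h(1.9) = -9.5900000, h(4.5) = 7.0500000
s2 = 4.5000000 − 7.0500000·(4.5000000 − 1.9000000) / (7.0500000 − (-9.5900000)) = 4.5000000 − (18.3300000)/(16.6400000) = 3.3984375

3.39844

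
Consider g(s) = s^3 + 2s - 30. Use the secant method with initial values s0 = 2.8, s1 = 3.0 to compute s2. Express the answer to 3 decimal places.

g(2.8) = -2.44800, g(3.0) = 3.00000
s2 = 3.00000 − 3.00000·(3.00000 − 2.80000) / (3.00000 − (-2.44800)) = 3.00000 − (0.60000)/(5.44800) = 2.88987

2.890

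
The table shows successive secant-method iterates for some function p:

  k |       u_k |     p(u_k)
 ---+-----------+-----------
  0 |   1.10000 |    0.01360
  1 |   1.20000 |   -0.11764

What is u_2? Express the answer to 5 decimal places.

1.11036

u_2 = 1.20000 − (-0.11764)·(1.20000 − 1.10000) / (-0.11764 − 0.01360)
   = 1.20000 − (-0.0117640)/(-0.1312400) = 1.1103627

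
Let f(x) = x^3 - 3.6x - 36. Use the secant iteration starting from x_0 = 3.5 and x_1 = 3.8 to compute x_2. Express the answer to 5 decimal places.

f(3.5) = -5.7250000, f(3.8) = 5.1920000
x_2 = 3.8000000 − 5.1920000·(3.8000000 − 3.5000000) / (5.1920000 − (-5.7250000)) = 3.8000000 − (1.5576000)/(10.9170000) = 3.6573234

3.65732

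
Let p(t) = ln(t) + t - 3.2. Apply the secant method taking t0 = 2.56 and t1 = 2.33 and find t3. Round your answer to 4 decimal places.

2.3469

p(2.56) = 0.300007, p(2.33) = -0.024132
t2 = 2.330000 − (-0.024132)·(2.330000 − 2.560000) / (-0.024132 − 0.300007) = 2.330000 − (0.005550)/(-0.324139) = 2.347123
p(2.347123) = 0.000314
t3 = 2.347123 − 0.000314·(2.347123 − 2.330000) / (0.000314 − (-0.024132)) = 2.347123 − (0.000005)/(0.024445) = 2.346904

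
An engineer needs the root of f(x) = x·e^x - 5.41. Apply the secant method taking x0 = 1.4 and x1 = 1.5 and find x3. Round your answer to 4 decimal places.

f(1.4) = 0.267280, f(1.5) = 1.312534
x2 = 1.500000 − 1.312534·(1.500000 − 1.400000) / (1.312534 − 0.267280) = 1.500000 − (0.131253)/(1.045254) = 1.374429
f(1.374429) = 0.022871
x3 = 1.374429 − 0.022871·(1.374429 − 1.500000) / (0.022871 − 1.312534) = 1.374429 − (-0.002872)/(-1.289663) = 1.372202

1.3722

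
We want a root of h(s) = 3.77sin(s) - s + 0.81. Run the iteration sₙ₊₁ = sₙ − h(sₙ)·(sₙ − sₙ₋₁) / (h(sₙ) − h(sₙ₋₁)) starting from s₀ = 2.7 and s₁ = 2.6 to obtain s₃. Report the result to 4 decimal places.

2.6360

h(2.7) = -0.278778, h(2.6) = 0.153440
s₂ = 2.600000 − 0.153440·(2.600000 − 2.700000) / (0.153440 − (-0.278778)) = 2.600000 − (-0.015344)/(0.432218) = 2.635501
h(2.635501) = 0.002055
s₃ = 2.635501 − 0.002055·(2.635501 − 2.600000) / (0.002055 − 0.153440) = 2.635501 − (0.000073)/(-0.151385) = 2.635983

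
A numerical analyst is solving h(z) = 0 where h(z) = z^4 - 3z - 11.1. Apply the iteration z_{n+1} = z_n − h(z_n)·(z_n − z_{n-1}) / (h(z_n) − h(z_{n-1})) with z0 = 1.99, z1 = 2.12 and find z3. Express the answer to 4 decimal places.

h(1.99) = -1.387608, h(2.12) = 2.739631
z2 = 2.120000 − 2.739631·(2.120000 − 1.990000) / (2.739631 − (-1.387608)) = 2.120000 − (0.356152)/(4.127239) = 2.033707
h(2.033707) = -0.094923
z3 = 2.033707 − (-0.094923)·(2.033707 − 2.120000) / (-0.094923 − 2.739631) = 2.033707 − (0.008191)/(-2.834554) = 2.036597

2.0366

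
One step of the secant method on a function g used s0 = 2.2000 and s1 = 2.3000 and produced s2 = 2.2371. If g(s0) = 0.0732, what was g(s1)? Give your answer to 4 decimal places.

-0.1241

The secant line through (2.2000, 0.0732) and (2.3000, g(s1)) crosses zero at s2 = 2.2371.
So (2.2000, 0.0732), (2.3000, g(s1)), (2.2371, 0) are collinear:
g(s1) = 0.0732 · (2.3000 − 2.2371) / (2.2000 − 2.2371) = 0.0732 · (0.062900)/(-0.037100) = -0.124105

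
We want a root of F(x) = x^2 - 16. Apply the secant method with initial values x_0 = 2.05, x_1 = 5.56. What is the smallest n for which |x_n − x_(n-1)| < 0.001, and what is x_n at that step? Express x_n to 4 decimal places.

n = 6, x_n = 4.0000

F(2.05) = -11.797500, F(5.56) = 14.913600
x_2 = 5.560000 − 14.913600·(3.510000)/(26.711100) = 3.600263;  |Δ| = 1.959737
F(3.600263) = -3.038108
x_3 = 3.600263 − (-3.038108)·(-1.959737)/(-17.951708) = 3.931924;  |Δ| = 0.331662
F(3.931924) = -0.539970
x_4 = 3.931924 − (-0.539970)·(0.331662)/(2.498137) = 4.003613;  |Δ| = 0.071688
F(4.003613) = 0.028916
x_5 = 4.003613 − 0.028916·(0.071688)/(0.568886) = 3.999969;  |Δ| = 0.003644
F(3.999969) = -0.000248
x_6 = 3.999969 − (-0.000248)·(-0.003644)/(-0.029163) = 4.000000;  |Δ| = 0.000031
|x_6 − x_5| = 0.000031 < 0.001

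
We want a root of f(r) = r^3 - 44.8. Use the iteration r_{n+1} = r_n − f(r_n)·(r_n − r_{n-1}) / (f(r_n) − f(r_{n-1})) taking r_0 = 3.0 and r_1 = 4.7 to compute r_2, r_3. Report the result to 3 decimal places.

3.394, 3.509

f(3.0) = -17.80000, f(4.7) = 59.02300
r_2 = 4.70000 − 59.02300·(4.70000 − 3.00000) / (59.02300 − (-17.80000)) = 4.70000 − (100.33910)/(76.82300) = 3.39389
f(3.39389) = -5.70743
r_3 = 3.39389 − (-5.70743)·(3.39389 − 4.70000) / (-5.70743 − 59.02300) = 3.39389 − (7.45452)/(-64.73043) = 3.50905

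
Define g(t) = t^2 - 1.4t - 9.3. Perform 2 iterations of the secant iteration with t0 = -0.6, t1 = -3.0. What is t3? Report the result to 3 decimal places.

g(-0.6) = -8.10000, g(-3.0) = 3.90000
t2 = -3.00000 − 3.90000·(-3.00000 − (-0.60000)) / (3.90000 − (-8.10000)) = -3.00000 − (-9.36000)/(12.00000) = -2.22000
g(-2.22000) = -1.26360
t3 = -2.22000 − (-1.26360)·(-2.22000 − (-3.00000)) / (-1.26360 − 3.90000) = -2.22000 − (-0.98561)/(-5.16360) = -2.41088

-2.411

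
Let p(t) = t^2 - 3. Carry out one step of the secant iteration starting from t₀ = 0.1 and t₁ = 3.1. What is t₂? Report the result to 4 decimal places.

1.0344

p(0.1) = -2.990000, p(3.1) = 6.610000
t₂ = 3.100000 − 6.610000·(3.100000 − 0.100000) / (6.610000 − (-2.990000)) = 3.100000 − (19.830000)/(9.600000) = 1.034375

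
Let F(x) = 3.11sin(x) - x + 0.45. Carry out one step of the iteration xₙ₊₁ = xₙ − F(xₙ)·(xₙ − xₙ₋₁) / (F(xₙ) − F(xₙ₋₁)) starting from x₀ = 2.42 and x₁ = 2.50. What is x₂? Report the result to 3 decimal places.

2.445

F(2.42) = 0.08441, F(2.50) = -0.18875
x₂ = 2.50000 − (-0.18875)·(2.50000 − 2.42000) / (-0.18875 − 0.08441) = 2.50000 − (-0.01510)/(-0.27316) = 2.44472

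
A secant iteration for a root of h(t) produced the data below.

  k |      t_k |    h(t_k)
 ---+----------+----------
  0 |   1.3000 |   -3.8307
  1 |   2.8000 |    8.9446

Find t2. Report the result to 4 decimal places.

1.7498

t2 = 2.8000 − 8.9446·(2.8000 − 1.3000) / (8.9446 − (-3.8307))
   = 2.8000 − (13.416900)/(12.775300) = 1.749778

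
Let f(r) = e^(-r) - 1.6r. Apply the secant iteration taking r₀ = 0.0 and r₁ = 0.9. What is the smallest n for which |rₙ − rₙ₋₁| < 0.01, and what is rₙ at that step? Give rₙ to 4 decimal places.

n = 4, rₙ = 0.4134

f(0.0) = 1.000000, f(0.9) = -1.033430
r₂ = 0.900000 − (-1.033430)·(0.900000)/(-2.033430) = 0.442602;  |Δ| = 0.457398
f(0.442602) = -0.065800
r₃ = 0.442602 − (-0.065800)·(-0.457398)/(0.967630) = 0.411498;  |Δ| = 0.031104
f(0.411498) = 0.004260
r₄ = 0.411498 − 0.004260·(-0.031104)/(0.070060) = 0.413389;  |Δ| = 0.001891
|r₄ − r₃| = 0.001891 < 0.01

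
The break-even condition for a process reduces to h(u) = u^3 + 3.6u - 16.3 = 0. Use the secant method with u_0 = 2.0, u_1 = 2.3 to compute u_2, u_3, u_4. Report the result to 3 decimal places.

h(2.0) = -1.10000, h(2.3) = 4.14700
u_2 = 2.30000 − 4.14700·(2.30000 − 2.00000) / (4.14700 − (-1.10000)) = 2.30000 − (1.24410)/(5.24700) = 2.06289
h(2.06289) = -0.09489
u_3 = 2.06289 − (-0.09489)·(2.06289 − 2.30000) / (-0.09489 − 4.14700) = 2.06289 − (0.02250)/(-4.24189) = 2.06820
h(2.06820) = -0.00791
u_4 = 2.06820 − (-0.00791)·(2.06820 − 2.06289) / (-0.00791 − (-0.09489)) = 2.06820 − (-0.00004)/(0.08698) = 2.06868

2.063, 2.068, 2.069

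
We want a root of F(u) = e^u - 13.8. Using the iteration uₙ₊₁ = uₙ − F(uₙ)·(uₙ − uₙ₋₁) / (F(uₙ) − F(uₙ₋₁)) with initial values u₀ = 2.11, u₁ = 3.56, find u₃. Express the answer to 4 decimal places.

F(2.11) = -5.551759, F(3.56) = 21.363197
u₂ = 3.560000 − 21.363197·(3.560000 − 2.110000) / (21.363197 − (-5.551759)) = 3.560000 − (30.976636)/(26.914956) = 2.409092
F(2.409092) = -2.676143
u₃ = 2.409092 − (-2.676143)·(2.409092 − 3.560000) / (-2.676143 − 21.363197) = 2.409092 − (3.079994)/(-24.039340) = 2.537215

2.5372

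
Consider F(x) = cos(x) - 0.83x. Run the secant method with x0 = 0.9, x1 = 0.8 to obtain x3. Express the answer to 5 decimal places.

0.82104

F(0.9) = -0.1253900, F(0.8) = 0.0327067
x2 = 0.8000000 − 0.0327067·(0.8000000 − 0.9000000) / (0.0327067 − (-0.1253900)) = 0.8000000 − (-0.0032707)/(0.1580967) = 0.8206878
F(0.8206878) = 0.0005473
x3 = 0.8206878 − 0.0005473·(0.8206878 − 0.8000000) / (0.0005473 − 0.0327067) = 0.8206878 − (0.0000113)/(-0.0321594) = 0.8210399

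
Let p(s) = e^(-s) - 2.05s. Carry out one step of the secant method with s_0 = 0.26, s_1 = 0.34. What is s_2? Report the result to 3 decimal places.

p(0.26) = 0.23805, p(0.34) = 0.01477
s_2 = 0.34000 − 0.01477·(0.34000 − 0.26000) / (0.01477 − 0.23805) = 0.34000 − (0.00118)/(-0.22328) = 0.34529

0.345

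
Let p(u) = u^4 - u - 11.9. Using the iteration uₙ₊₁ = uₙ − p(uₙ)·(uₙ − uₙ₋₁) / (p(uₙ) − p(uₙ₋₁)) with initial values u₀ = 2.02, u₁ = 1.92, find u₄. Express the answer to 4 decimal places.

p(2.02) = 2.729664, p(1.92) = -0.230455
u₂ = 1.920000 − (-0.230455)·(1.920000 − 2.020000) / (-0.230455 − 2.729664) = 1.920000 − (0.023046)/(-2.960119) = 1.927785
p(1.927785) = -0.016481
u₃ = 1.927785 − (-0.016481)·(1.927785 − 1.920000) / (-0.016481 − (-0.230455)) = 1.927785 − (-0.000128)/(0.213974) = 1.928385
p(1.928385) = 0.000112
u₄ = 1.928385 − 0.000112·(1.928385 − 1.927785) / (0.000112 − (-0.016481)) = 1.928385 − (0.000000)/(0.016593) = 1.928381

1.9284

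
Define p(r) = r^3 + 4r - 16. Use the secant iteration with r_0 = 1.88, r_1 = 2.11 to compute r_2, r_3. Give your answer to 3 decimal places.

1.995, 2.000

p(1.88) = -1.83533, p(2.11) = 1.83393
r_2 = 2.11000 − 1.83393·(2.11000 − 1.88000) / (1.83393 − (-1.83533)) = 2.11000 − (0.42180)/(3.66926) = 1.99504
p(1.99504) = -0.07915
r_3 = 1.99504 − (-0.07915)·(1.99504 − 2.11000) / (-0.07915 − 1.83393) = 1.99504 − (0.00910)/(-1.91308) = 1.99980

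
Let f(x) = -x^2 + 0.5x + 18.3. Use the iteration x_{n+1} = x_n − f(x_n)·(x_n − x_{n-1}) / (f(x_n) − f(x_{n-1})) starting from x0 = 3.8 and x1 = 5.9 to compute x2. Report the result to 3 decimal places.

4.426

f(3.8) = 5.76000, f(5.9) = -13.56000
x2 = 5.90000 − (-13.56000)·(5.90000 − 3.80000) / (-13.56000 − 5.76000) = 5.90000 − (-28.47600)/(-19.32000) = 4.42609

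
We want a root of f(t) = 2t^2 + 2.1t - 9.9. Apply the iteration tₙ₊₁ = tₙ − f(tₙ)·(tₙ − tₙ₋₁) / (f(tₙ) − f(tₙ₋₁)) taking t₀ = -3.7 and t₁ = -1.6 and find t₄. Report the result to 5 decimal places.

f(-3.7) = 9.7100000, f(-1.6) = -8.1400000
t₂ = -1.6000000 − (-8.1400000)·(-1.6000000 − (-3.7000000)) / (-8.1400000 − 9.7100000) = -1.6000000 − (-17.0940000)/(-17.8500000) = -2.5576471
f(-2.5576471) = -2.1879419
t₃ = -2.5576471 − (-2.1879419)·(-2.5576471 − (-1.6000000)) / (-2.1879419 − (-8.1400000)) = -2.5576471 − (2.0952761)/(5.9520581) = -2.9096725
f(-2.9096725) = 0.9220762
t₄ = -2.9096725 − 0.9220762·(-2.9096725 − (-2.5576471)) / (0.9220762 − (-2.1879419)) = -2.9096725 − (-0.3245943)/(3.1100181) = -2.8053020

-2.80530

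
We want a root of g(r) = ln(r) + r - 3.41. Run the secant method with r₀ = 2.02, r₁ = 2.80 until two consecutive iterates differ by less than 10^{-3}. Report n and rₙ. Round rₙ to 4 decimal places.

n = 4, rₙ = 2.4955

g(2.02) = -0.686902, g(2.80) = 0.419619
r₂ = 2.800000 − 0.419619·(0.780000)/(1.106522) = 2.504205;  |Δ| = 0.295795
g(2.504205) = 0.012177
r₃ = 2.504205 − 0.012177·(-0.295795)/(-0.407442) = 2.495365;  |Δ| = 0.008840
g(2.495365) = -0.000200
r₄ = 2.495365 − (-0.000200)·(-0.008840)/(-0.012377) = 2.495508;  |Δ| = 0.000143
|r₄ − r₃| = 0.000143 < 10^{-3}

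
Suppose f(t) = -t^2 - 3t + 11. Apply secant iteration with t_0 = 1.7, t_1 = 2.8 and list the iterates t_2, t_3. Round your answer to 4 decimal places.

f(1.7) = 3.010000, f(2.8) = -5.240000
t_2 = 2.800000 − (-5.240000)·(2.800000 − 1.700000) / (-5.240000 − 3.010000) = 2.800000 − (-5.764000)/(-8.250000) = 2.101333
f(2.101333) = 0.280398
t_3 = 2.101333 − 0.280398·(2.101333 − 2.800000) / (0.280398 − (-5.240000)) = 2.101333 − (-0.195905)/(5.520398) = 2.136821

2.1013, 2.1368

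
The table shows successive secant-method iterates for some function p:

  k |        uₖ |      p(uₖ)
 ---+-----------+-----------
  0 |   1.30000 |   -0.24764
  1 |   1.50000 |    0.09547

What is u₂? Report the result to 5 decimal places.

u₂ = 1.50000 − 0.09547·(1.50000 − 1.30000) / (0.09547 − (-0.24764))
   = 1.50000 − (0.0190940)/(0.3431100) = 1.4443502

1.44435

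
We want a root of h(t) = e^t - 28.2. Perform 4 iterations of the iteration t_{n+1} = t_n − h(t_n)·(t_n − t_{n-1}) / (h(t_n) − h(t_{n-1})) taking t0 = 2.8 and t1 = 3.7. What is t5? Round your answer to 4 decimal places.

3.3393

h(2.8) = -11.755353, h(3.7) = 12.247304
t2 = 3.700000 − 12.247304·(3.700000 − 2.800000) / (12.247304 − (-11.755353)) = 3.700000 − (11.022574)/(24.002658) = 3.240777
h(3.240777) = -2.646432
t3 = 3.240777 − (-2.646432)·(3.240777 − 3.700000) / (-2.646432 − 12.247304) = 3.240777 − (1.215303)/(-14.893737) = 3.322375
h(3.322375) = -0.473873
t4 = 3.322375 − (-0.473873)·(3.322375 − 3.240777) / (-0.473873 − (-2.646432)) = 3.322375 − (-0.038667)/(2.172560) = 3.340173
h(3.340173) = 0.024014
t5 = 3.340173 − 0.024014·(3.340173 − 3.322375) / (0.024014 − (-0.473873)) = 3.340173 − (0.000427)/(0.497887) = 3.339315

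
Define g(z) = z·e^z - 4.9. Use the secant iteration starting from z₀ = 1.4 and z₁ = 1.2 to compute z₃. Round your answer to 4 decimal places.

1.3158

g(1.4) = 0.777280, g(1.2) = -0.915860
z₂ = 1.200000 − (-0.915860)·(1.200000 − 1.400000) / (-0.915860 − 0.777280) = 1.200000 − (0.183172)/(-1.693140) = 1.308185
g(1.308185) = -0.060433
z₃ = 1.308185 − (-0.060433)·(1.308185 − 1.200000) / (-0.060433 − (-0.915860)) = 1.308185 − (-0.006538)/(0.855427) = 1.315828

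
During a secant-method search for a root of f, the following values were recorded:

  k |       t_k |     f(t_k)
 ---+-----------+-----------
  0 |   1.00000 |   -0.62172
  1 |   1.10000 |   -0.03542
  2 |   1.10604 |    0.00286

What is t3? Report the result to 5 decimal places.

t3 = 1.10604 − 0.00286·(1.10604 − 1.10000) / (0.00286 − (-0.03542))
   = 1.10604 − (0.0000173)/(0.0382800) = 1.1055887

1.10559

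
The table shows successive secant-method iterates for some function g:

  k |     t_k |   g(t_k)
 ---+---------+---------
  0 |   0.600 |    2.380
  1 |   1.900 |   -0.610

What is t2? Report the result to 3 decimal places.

1.635

t2 = 1.900 − (-0.610)·(1.900 − 0.600) / (-0.610 − 2.380)
   = 1.900 − (-0.79300)/(-2.99000) = 1.63478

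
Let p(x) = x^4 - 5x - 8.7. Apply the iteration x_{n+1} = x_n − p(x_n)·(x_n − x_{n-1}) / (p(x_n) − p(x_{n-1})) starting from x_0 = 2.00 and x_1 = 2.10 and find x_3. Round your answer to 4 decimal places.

2.0922

p(2.00) = -2.700000, p(2.10) = 0.248100
x_2 = 2.100000 − 0.248100·(2.100000 − 2.000000) / (0.248100 − (-2.700000)) = 2.100000 − (0.024810)/(2.948100) = 2.091584
p(2.091584) = -0.019700
x_3 = 2.091584 − (-0.019700)·(2.091584 − 2.100000) / (-0.019700 − 0.248100) = 2.091584 − (0.000166)/(-0.267800) = 2.092203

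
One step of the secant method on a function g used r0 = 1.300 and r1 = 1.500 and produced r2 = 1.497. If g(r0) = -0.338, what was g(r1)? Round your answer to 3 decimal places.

The secant line through (1.300, -0.338) and (1.500, g(r1)) crosses zero at r2 = 1.497.
So (1.300, -0.338), (1.500, g(r1)), (1.497, 0) are collinear:
g(r1) = -0.338 · (1.500 − 1.497) / (1.300 − 1.497) = -0.338 · (0.00300)/(-0.19700) = 0.00515

0.005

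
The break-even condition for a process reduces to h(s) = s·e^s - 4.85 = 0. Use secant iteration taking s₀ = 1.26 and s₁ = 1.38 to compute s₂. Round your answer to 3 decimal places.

1.307

h(1.26) = -0.40797, h(1.38) = 0.63536
s₂ = 1.38000 − 0.63536·(1.38000 − 1.26000) / (0.63536 − (-0.40797)) = 1.38000 − (0.07624)/(1.04333) = 1.30692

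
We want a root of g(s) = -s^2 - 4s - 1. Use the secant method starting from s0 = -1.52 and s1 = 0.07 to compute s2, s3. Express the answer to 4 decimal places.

g(-1.52) = 2.769600, g(0.07) = -1.284900
s2 = 0.070000 − (-1.284900)·(0.070000 − (-1.520000)) / (-1.284900 − 2.769600) = 0.070000 − (-2.042991)/(-4.054500) = -0.433882
g(-0.433882) = 0.547276
s3 = -0.433882 − 0.547276·(-0.433882 − 0.070000) / (0.547276 − (-1.284900)) = -0.433882 − (-0.275762)/(1.832176) = -0.283371

-0.4339, -0.2834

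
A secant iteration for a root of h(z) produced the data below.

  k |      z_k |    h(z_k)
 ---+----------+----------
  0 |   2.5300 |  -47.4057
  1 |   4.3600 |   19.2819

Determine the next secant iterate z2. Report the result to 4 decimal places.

3.8309

z2 = 4.3600 − 19.2819·(4.3600 − 2.5300) / (19.2819 − (-47.4057))
   = 4.3600 − (35.285877)/(66.687600) = 3.830878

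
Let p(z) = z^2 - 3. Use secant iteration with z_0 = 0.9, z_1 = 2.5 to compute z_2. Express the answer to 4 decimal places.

p(0.9) = -2.190000, p(2.5) = 3.250000
z_2 = 2.500000 − 3.250000·(2.500000 − 0.900000) / (3.250000 − (-2.190000)) = 2.500000 − (5.200000)/(5.440000) = 1.544118

1.5441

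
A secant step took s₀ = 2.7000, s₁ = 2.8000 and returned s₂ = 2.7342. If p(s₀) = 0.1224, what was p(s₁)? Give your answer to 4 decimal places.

The secant line through (2.7000, 0.1224) and (2.8000, p(s₁)) crosses zero at s₂ = 2.7342.
So (2.7000, 0.1224), (2.8000, p(s₁)), (2.7342, 0) are collinear:
p(s₁) = 0.1224 · (2.8000 − 2.7342) / (2.7000 − 2.7342) = 0.1224 · (0.065800)/(-0.034200) = -0.235495

-0.2355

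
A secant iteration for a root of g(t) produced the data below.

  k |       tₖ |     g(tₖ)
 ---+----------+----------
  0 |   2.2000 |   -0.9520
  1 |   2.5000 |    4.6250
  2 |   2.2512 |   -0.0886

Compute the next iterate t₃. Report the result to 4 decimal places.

2.2559

t₃ = 2.2512 − (-0.0886)·(2.2512 − 2.5000) / (-0.0886 − 4.6250)
   = 2.2512 − (0.022044)/(-4.713600) = 2.255877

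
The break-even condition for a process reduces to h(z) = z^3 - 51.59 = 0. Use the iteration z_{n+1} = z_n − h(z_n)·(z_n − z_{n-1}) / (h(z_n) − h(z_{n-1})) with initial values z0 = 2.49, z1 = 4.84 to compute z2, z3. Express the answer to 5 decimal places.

3.35742, 3.62719

h(2.49) = -36.1517510, h(4.84) = 61.7899040
z2 = 4.8400000 − 61.7899040·(4.8400000 − 2.4900000) / (61.7899040 − (-36.1517510)) = 4.8400000 − (145.2062744)/(97.9416550) = 3.3574207
h(3.3574207) = -13.7442362
z3 = 3.3574207 − (-13.7442362)·(3.3574207 − 4.8400000) / (-13.7442362 − 61.7899040) = 3.3574207 − (20.3769206)/(-75.5341402) = 3.6271917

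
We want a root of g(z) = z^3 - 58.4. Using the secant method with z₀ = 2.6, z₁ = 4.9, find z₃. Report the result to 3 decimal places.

3.800

g(2.6) = -40.82400, g(4.9) = 59.24900
z₂ = 4.90000 − 59.24900·(4.90000 − 2.60000) / (59.24900 − (-40.82400)) = 4.90000 − (136.27270)/(100.07300) = 3.53827
g(3.53827) = -14.10325
z₃ = 3.53827 − (-14.10325)·(3.53827 − 4.90000) / (-14.10325 − 59.24900) = 3.53827 − (19.20486)/(-73.35225) = 3.80008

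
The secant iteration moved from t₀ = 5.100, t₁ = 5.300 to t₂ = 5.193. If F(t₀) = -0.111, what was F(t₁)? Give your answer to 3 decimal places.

The secant line through (5.100, -0.111) and (5.300, F(t₁)) crosses zero at t₂ = 5.193.
So (5.100, -0.111), (5.300, F(t₁)), (5.193, 0) are collinear:
F(t₁) = -0.111 · (5.300 − 5.193) / (5.100 − 5.193) = -0.111 · (0.10700)/(-0.09300) = 0.12771

0.128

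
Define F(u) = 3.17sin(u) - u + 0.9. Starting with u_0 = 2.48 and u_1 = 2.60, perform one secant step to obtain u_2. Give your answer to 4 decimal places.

2.5818

F(2.48) = 0.367566, F(2.60) = -0.065861
u_2 = 2.600000 − (-0.065861)·(2.600000 − 2.480000) / (-0.065861 − 0.367566) = 2.600000 − (-0.007903)/(-0.433427) = 2.581766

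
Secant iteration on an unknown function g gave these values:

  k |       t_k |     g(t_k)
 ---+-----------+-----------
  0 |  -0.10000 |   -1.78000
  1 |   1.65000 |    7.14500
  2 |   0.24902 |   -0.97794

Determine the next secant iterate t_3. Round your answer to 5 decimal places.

0.41769

t_3 = 0.24902 − (-0.97794)·(0.24902 − 1.65000) / (-0.97794 − 7.14500)
   = 0.24902 − (1.3700744)/(-8.1229400) = 0.4176873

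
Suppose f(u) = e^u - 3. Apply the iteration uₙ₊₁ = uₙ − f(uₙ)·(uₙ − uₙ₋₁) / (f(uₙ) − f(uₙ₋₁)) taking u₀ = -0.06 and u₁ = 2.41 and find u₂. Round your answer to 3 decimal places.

f(-0.06) = -2.05824, f(2.41) = 8.13396
u₂ = 2.41000 − 8.13396·(2.41000 − (-0.06000)) / (8.13396 − (-2.05824)) = 2.41000 − (20.09088)/(10.19220) = 0.43880

0.439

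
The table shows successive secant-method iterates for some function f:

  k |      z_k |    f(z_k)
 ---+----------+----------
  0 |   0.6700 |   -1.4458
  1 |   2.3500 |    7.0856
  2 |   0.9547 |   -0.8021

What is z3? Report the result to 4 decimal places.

z3 = 0.9547 − (-0.8021)·(0.9547 − 2.3500) / (-0.8021 − 7.0856)
   = 0.9547 − (1.119170)/(-7.887700) = 1.096588

1.0966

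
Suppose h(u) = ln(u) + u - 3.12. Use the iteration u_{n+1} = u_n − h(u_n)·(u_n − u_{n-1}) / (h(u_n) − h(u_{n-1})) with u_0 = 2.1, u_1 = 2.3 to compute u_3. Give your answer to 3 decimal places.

h(2.1) = -0.27806, h(2.3) = 0.01291
u_2 = 2.30000 − 0.01291·(2.30000 − 2.10000) / (0.01291 − (-0.27806)) = 2.30000 − (0.00258)/(0.29097) = 2.29113
h(2.29113) = 0.00017
u_3 = 2.29113 − 0.00017·(2.29113 − 2.30000) / (0.00017 − 0.01291) = 2.29113 − (0.00000)/(-0.01274) = 2.29101

2.291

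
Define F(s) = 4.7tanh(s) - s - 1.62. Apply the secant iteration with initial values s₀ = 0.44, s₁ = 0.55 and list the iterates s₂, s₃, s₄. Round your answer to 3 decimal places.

F(0.44) = -0.11587, F(0.55) = 0.18244
s₂ = 0.55000 − 0.18244·(0.55000 − 0.44000) / (0.18244 − (-0.11587)) = 0.55000 − (0.02007)/(0.29832) = 0.48273
F(0.48273) = 0.00487
s₃ = 0.48273 − 0.00487·(0.48273 − 0.55000) / (0.00487 − 0.18244) = 0.48273 − (-0.00033)/(-0.17758) = 0.48088
F(0.48088) = -0.00022
s₄ = 0.48088 − (-0.00022)·(0.48088 − 0.48273) / (-0.00022 − 0.00487) = 0.48088 − (0.00000)/(-0.00509) = 0.48096

0.483, 0.481, 0.481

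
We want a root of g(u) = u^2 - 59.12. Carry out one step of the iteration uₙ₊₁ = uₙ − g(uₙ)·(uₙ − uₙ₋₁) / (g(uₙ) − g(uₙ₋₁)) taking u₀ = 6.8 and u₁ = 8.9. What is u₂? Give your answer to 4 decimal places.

7.6204

g(6.8) = -12.880000, g(8.9) = 20.090000
u₂ = 8.900000 − 20.090000·(8.900000 − 6.800000) / (20.090000 − (-12.880000)) = 8.900000 − (42.189000)/(32.970000) = 7.620382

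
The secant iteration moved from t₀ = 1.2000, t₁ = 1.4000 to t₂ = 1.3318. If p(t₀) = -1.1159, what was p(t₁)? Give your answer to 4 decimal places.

The secant line through (1.2000, -1.1159) and (1.4000, p(t₁)) crosses zero at t₂ = 1.3318.
So (1.2000, -1.1159), (1.4000, p(t₁)), (1.3318, 0) are collinear:
p(t₁) = -1.1159 · (1.4000 − 1.3318) / (1.2000 − 1.3318) = -1.1159 · (0.068200)/(-0.131800) = 0.577423

0.5774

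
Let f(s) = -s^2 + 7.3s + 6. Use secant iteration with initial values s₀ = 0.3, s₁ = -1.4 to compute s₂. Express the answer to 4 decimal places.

-0.6643

f(0.3) = 8.100000, f(-1.4) = -6.180000
s₂ = -1.400000 − (-6.180000)·(-1.400000 − 0.300000) / (-6.180000 − 8.100000) = -1.400000 − (10.506000)/(-14.280000) = -0.664286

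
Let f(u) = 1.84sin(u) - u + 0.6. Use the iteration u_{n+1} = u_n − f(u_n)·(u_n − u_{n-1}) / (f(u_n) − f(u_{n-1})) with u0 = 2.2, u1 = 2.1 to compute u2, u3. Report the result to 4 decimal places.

f(2.2) = -0.112367, f(2.1) = 0.088305
u2 = 2.100000 − 0.088305·(2.100000 − 2.200000) / (0.088305 − (-0.112367)) = 2.100000 − (-0.008831)/(0.200672) = 2.144005
f(2.144005) = 0.001899
u3 = 2.144005 − 0.001899·(2.144005 − 2.100000) / (0.001899 − 0.088305) = 2.144005 − (0.000084)/(-0.086406) = 2.144972

2.1440, 2.1450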